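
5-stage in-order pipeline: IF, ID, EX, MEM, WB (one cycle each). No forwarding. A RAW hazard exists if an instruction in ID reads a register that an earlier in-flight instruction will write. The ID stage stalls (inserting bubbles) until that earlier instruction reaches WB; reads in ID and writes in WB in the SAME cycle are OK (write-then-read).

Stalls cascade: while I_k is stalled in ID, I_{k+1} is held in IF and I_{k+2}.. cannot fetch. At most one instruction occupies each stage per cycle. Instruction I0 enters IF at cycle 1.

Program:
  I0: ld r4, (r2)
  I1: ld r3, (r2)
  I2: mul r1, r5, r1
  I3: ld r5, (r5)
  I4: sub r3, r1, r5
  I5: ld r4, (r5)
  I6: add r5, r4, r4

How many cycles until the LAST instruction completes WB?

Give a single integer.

Answer: 15

Derivation:
I0 ld r4 <- r2: IF@1 ID@2 stall=0 (-) EX@3 MEM@4 WB@5
I1 ld r3 <- r2: IF@2 ID@3 stall=0 (-) EX@4 MEM@5 WB@6
I2 mul r1 <- r5,r1: IF@3 ID@4 stall=0 (-) EX@5 MEM@6 WB@7
I3 ld r5 <- r5: IF@4 ID@5 stall=0 (-) EX@6 MEM@7 WB@8
I4 sub r3 <- r1,r5: IF@5 ID@6 stall=2 (RAW on I3.r5 (WB@8)) EX@9 MEM@10 WB@11
I5 ld r4 <- r5: IF@6 ID@9 stall=0 (-) EX@10 MEM@11 WB@12
I6 add r5 <- r4,r4: IF@9 ID@10 stall=2 (RAW on I5.r4 (WB@12)) EX@13 MEM@14 WB@15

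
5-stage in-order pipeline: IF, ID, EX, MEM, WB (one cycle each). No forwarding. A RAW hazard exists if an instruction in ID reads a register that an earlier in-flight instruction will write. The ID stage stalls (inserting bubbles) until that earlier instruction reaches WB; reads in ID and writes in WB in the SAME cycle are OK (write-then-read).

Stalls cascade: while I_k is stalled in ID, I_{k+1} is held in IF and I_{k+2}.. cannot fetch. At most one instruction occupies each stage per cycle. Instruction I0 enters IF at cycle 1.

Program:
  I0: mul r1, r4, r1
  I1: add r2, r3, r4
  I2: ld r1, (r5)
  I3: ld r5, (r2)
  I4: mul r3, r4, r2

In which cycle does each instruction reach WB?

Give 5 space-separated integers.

I0 mul r1 <- r4,r1: IF@1 ID@2 stall=0 (-) EX@3 MEM@4 WB@5
I1 add r2 <- r3,r4: IF@2 ID@3 stall=0 (-) EX@4 MEM@5 WB@6
I2 ld r1 <- r5: IF@3 ID@4 stall=0 (-) EX@5 MEM@6 WB@7
I3 ld r5 <- r2: IF@4 ID@5 stall=1 (RAW on I1.r2 (WB@6)) EX@7 MEM@8 WB@9
I4 mul r3 <- r4,r2: IF@5 ID@7 stall=0 (-) EX@8 MEM@9 WB@10

Answer: 5 6 7 9 10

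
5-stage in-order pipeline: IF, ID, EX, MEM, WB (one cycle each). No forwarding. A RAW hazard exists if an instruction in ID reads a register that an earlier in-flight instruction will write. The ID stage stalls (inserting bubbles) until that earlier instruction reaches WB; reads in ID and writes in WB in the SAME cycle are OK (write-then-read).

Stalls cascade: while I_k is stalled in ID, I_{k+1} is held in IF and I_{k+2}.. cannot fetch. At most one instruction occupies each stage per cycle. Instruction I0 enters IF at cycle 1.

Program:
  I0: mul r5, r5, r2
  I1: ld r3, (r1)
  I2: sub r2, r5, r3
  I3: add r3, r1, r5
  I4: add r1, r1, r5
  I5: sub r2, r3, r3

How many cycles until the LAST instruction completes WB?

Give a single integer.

I0 mul r5 <- r5,r2: IF@1 ID@2 stall=0 (-) EX@3 MEM@4 WB@5
I1 ld r3 <- r1: IF@2 ID@3 stall=0 (-) EX@4 MEM@5 WB@6
I2 sub r2 <- r5,r3: IF@3 ID@4 stall=2 (RAW on I1.r3 (WB@6)) EX@7 MEM@8 WB@9
I3 add r3 <- r1,r5: IF@4 ID@7 stall=0 (-) EX@8 MEM@9 WB@10
I4 add r1 <- r1,r5: IF@7 ID@8 stall=0 (-) EX@9 MEM@10 WB@11
I5 sub r2 <- r3,r3: IF@8 ID@9 stall=1 (RAW on I3.r3 (WB@10)) EX@11 MEM@12 WB@13

Answer: 13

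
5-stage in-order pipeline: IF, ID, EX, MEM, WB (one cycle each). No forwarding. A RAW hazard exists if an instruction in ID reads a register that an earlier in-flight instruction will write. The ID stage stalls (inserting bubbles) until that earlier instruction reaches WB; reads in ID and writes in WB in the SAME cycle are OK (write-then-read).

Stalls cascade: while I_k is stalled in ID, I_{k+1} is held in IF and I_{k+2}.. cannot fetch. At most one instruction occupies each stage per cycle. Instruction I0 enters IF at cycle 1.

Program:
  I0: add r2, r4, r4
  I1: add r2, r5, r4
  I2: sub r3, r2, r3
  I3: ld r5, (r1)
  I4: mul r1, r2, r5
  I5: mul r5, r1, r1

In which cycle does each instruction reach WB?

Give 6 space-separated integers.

Answer: 5 6 9 10 13 16

Derivation:
I0 add r2 <- r4,r4: IF@1 ID@2 stall=0 (-) EX@3 MEM@4 WB@5
I1 add r2 <- r5,r4: IF@2 ID@3 stall=0 (-) EX@4 MEM@5 WB@6
I2 sub r3 <- r2,r3: IF@3 ID@4 stall=2 (RAW on I1.r2 (WB@6)) EX@7 MEM@8 WB@9
I3 ld r5 <- r1: IF@4 ID@7 stall=0 (-) EX@8 MEM@9 WB@10
I4 mul r1 <- r2,r5: IF@7 ID@8 stall=2 (RAW on I3.r5 (WB@10)) EX@11 MEM@12 WB@13
I5 mul r5 <- r1,r1: IF@8 ID@11 stall=2 (RAW on I4.r1 (WB@13)) EX@14 MEM@15 WB@16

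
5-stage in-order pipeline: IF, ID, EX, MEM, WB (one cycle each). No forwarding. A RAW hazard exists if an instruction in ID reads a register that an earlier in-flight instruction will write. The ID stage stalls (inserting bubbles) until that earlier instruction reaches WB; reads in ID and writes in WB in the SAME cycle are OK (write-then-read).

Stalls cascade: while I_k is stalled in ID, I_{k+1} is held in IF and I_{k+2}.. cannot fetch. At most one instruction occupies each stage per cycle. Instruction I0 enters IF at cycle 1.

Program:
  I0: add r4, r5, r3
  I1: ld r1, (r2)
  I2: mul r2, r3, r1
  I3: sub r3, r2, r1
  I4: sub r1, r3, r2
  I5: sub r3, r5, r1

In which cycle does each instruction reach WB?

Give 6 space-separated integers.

I0 add r4 <- r5,r3: IF@1 ID@2 stall=0 (-) EX@3 MEM@4 WB@5
I1 ld r1 <- r2: IF@2 ID@3 stall=0 (-) EX@4 MEM@5 WB@6
I2 mul r2 <- r3,r1: IF@3 ID@4 stall=2 (RAW on I1.r1 (WB@6)) EX@7 MEM@8 WB@9
I3 sub r3 <- r2,r1: IF@4 ID@7 stall=2 (RAW on I2.r2 (WB@9)) EX@10 MEM@11 WB@12
I4 sub r1 <- r3,r2: IF@7 ID@10 stall=2 (RAW on I3.r3 (WB@12)) EX@13 MEM@14 WB@15
I5 sub r3 <- r5,r1: IF@10 ID@13 stall=2 (RAW on I4.r1 (WB@15)) EX@16 MEM@17 WB@18

Answer: 5 6 9 12 15 18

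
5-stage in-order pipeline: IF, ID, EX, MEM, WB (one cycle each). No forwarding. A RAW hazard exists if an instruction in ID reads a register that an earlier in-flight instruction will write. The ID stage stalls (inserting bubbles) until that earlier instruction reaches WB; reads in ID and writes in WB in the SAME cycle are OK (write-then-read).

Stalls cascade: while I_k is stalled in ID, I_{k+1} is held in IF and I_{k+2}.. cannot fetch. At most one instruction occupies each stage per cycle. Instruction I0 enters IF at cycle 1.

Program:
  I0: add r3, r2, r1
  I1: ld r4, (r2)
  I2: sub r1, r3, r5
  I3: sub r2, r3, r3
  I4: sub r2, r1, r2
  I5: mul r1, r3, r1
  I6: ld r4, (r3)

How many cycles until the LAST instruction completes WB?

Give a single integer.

I0 add r3 <- r2,r1: IF@1 ID@2 stall=0 (-) EX@3 MEM@4 WB@5
I1 ld r4 <- r2: IF@2 ID@3 stall=0 (-) EX@4 MEM@5 WB@6
I2 sub r1 <- r3,r5: IF@3 ID@4 stall=1 (RAW on I0.r3 (WB@5)) EX@6 MEM@7 WB@8
I3 sub r2 <- r3,r3: IF@4 ID@6 stall=0 (-) EX@7 MEM@8 WB@9
I4 sub r2 <- r1,r2: IF@6 ID@7 stall=2 (RAW on I3.r2 (WB@9)) EX@10 MEM@11 WB@12
I5 mul r1 <- r3,r1: IF@7 ID@10 stall=0 (-) EX@11 MEM@12 WB@13
I6 ld r4 <- r3: IF@10 ID@11 stall=0 (-) EX@12 MEM@13 WB@14

Answer: 14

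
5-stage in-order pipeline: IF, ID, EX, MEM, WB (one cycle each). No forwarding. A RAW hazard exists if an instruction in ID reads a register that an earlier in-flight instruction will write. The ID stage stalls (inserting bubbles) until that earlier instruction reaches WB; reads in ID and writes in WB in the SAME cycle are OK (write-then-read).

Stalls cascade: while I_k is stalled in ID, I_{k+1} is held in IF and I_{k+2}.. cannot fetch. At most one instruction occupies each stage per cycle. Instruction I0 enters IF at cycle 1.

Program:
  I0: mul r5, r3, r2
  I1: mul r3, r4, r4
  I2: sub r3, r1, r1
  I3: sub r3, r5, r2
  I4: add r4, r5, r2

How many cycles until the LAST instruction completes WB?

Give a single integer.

I0 mul r5 <- r3,r2: IF@1 ID@2 stall=0 (-) EX@3 MEM@4 WB@5
I1 mul r3 <- r4,r4: IF@2 ID@3 stall=0 (-) EX@4 MEM@5 WB@6
I2 sub r3 <- r1,r1: IF@3 ID@4 stall=0 (-) EX@5 MEM@6 WB@7
I3 sub r3 <- r5,r2: IF@4 ID@5 stall=0 (-) EX@6 MEM@7 WB@8
I4 add r4 <- r5,r2: IF@5 ID@6 stall=0 (-) EX@7 MEM@8 WB@9

Answer: 9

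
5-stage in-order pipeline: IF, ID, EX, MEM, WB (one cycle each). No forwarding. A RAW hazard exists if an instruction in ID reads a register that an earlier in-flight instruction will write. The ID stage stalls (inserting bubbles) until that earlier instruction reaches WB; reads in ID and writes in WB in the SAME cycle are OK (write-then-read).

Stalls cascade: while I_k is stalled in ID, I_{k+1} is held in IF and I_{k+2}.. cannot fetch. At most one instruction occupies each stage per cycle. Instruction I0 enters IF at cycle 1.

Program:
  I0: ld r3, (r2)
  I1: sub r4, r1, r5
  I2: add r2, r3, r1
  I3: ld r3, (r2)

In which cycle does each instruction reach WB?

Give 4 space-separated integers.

Answer: 5 6 8 11

Derivation:
I0 ld r3 <- r2: IF@1 ID@2 stall=0 (-) EX@3 MEM@4 WB@5
I1 sub r4 <- r1,r5: IF@2 ID@3 stall=0 (-) EX@4 MEM@5 WB@6
I2 add r2 <- r3,r1: IF@3 ID@4 stall=1 (RAW on I0.r3 (WB@5)) EX@6 MEM@7 WB@8
I3 ld r3 <- r2: IF@4 ID@6 stall=2 (RAW on I2.r2 (WB@8)) EX@9 MEM@10 WB@11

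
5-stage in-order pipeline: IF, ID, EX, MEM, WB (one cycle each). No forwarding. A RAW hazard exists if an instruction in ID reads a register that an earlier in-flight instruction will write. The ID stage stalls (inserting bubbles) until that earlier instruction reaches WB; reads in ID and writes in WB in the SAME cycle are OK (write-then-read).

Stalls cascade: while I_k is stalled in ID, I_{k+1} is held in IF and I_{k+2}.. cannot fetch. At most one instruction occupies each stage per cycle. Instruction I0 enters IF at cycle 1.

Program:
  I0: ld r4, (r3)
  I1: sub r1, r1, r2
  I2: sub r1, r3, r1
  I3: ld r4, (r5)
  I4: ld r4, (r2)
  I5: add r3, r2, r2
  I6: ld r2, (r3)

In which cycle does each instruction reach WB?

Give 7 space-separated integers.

Answer: 5 6 9 10 11 12 15

Derivation:
I0 ld r4 <- r3: IF@1 ID@2 stall=0 (-) EX@3 MEM@4 WB@5
I1 sub r1 <- r1,r2: IF@2 ID@3 stall=0 (-) EX@4 MEM@5 WB@6
I2 sub r1 <- r3,r1: IF@3 ID@4 stall=2 (RAW on I1.r1 (WB@6)) EX@7 MEM@8 WB@9
I3 ld r4 <- r5: IF@4 ID@7 stall=0 (-) EX@8 MEM@9 WB@10
I4 ld r4 <- r2: IF@7 ID@8 stall=0 (-) EX@9 MEM@10 WB@11
I5 add r3 <- r2,r2: IF@8 ID@9 stall=0 (-) EX@10 MEM@11 WB@12
I6 ld r2 <- r3: IF@9 ID@10 stall=2 (RAW on I5.r3 (WB@12)) EX@13 MEM@14 WB@15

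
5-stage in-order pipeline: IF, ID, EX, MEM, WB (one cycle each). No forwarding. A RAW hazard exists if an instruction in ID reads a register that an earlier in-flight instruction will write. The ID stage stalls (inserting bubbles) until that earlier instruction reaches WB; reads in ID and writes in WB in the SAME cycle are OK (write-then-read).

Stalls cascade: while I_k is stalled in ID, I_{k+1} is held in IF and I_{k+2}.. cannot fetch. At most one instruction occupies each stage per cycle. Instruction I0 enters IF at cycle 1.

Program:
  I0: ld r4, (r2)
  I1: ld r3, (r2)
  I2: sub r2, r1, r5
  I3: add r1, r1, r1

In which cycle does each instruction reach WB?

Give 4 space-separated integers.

Answer: 5 6 7 8

Derivation:
I0 ld r4 <- r2: IF@1 ID@2 stall=0 (-) EX@3 MEM@4 WB@5
I1 ld r3 <- r2: IF@2 ID@3 stall=0 (-) EX@4 MEM@5 WB@6
I2 sub r2 <- r1,r5: IF@3 ID@4 stall=0 (-) EX@5 MEM@6 WB@7
I3 add r1 <- r1,r1: IF@4 ID@5 stall=0 (-) EX@6 MEM@7 WB@8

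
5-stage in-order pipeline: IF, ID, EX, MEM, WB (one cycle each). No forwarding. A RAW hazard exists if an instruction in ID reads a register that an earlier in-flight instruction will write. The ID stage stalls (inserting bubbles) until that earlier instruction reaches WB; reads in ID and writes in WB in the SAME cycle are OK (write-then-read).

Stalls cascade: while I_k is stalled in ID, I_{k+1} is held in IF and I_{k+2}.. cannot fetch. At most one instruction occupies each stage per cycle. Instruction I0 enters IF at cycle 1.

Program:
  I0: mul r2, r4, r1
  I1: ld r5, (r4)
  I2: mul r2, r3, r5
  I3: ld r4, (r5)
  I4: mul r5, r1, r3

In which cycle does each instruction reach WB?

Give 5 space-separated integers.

Answer: 5 6 9 10 11

Derivation:
I0 mul r2 <- r4,r1: IF@1 ID@2 stall=0 (-) EX@3 MEM@4 WB@5
I1 ld r5 <- r4: IF@2 ID@3 stall=0 (-) EX@4 MEM@5 WB@6
I2 mul r2 <- r3,r5: IF@3 ID@4 stall=2 (RAW on I1.r5 (WB@6)) EX@7 MEM@8 WB@9
I3 ld r4 <- r5: IF@4 ID@7 stall=0 (-) EX@8 MEM@9 WB@10
I4 mul r5 <- r1,r3: IF@7 ID@8 stall=0 (-) EX@9 MEM@10 WB@11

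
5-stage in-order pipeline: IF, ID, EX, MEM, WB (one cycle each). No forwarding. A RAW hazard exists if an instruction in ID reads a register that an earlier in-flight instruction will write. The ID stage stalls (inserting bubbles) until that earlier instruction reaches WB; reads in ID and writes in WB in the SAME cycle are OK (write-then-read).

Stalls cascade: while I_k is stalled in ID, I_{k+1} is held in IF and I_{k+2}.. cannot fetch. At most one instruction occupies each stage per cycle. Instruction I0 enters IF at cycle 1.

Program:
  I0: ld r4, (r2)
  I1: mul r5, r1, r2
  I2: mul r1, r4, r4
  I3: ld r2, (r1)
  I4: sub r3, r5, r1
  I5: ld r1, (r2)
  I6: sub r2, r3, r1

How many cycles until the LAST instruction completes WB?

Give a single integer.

I0 ld r4 <- r2: IF@1 ID@2 stall=0 (-) EX@3 MEM@4 WB@5
I1 mul r5 <- r1,r2: IF@2 ID@3 stall=0 (-) EX@4 MEM@5 WB@6
I2 mul r1 <- r4,r4: IF@3 ID@4 stall=1 (RAW on I0.r4 (WB@5)) EX@6 MEM@7 WB@8
I3 ld r2 <- r1: IF@4 ID@6 stall=2 (RAW on I2.r1 (WB@8)) EX@9 MEM@10 WB@11
I4 sub r3 <- r5,r1: IF@6 ID@9 stall=0 (-) EX@10 MEM@11 WB@12
I5 ld r1 <- r2: IF@9 ID@10 stall=1 (RAW on I3.r2 (WB@11)) EX@12 MEM@13 WB@14
I6 sub r2 <- r3,r1: IF@10 ID@12 stall=2 (RAW on I5.r1 (WB@14)) EX@15 MEM@16 WB@17

Answer: 17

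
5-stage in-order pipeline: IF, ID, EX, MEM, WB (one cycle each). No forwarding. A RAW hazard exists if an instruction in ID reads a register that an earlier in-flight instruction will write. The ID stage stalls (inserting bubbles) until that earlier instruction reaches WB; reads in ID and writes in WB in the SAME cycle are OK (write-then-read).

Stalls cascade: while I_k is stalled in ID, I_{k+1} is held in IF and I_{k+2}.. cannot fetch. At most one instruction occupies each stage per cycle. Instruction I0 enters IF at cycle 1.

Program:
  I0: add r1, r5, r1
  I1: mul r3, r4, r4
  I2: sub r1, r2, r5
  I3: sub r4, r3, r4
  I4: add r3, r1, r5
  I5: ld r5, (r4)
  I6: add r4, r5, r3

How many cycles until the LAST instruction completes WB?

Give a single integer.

I0 add r1 <- r5,r1: IF@1 ID@2 stall=0 (-) EX@3 MEM@4 WB@5
I1 mul r3 <- r4,r4: IF@2 ID@3 stall=0 (-) EX@4 MEM@5 WB@6
I2 sub r1 <- r2,r5: IF@3 ID@4 stall=0 (-) EX@5 MEM@6 WB@7
I3 sub r4 <- r3,r4: IF@4 ID@5 stall=1 (RAW on I1.r3 (WB@6)) EX@7 MEM@8 WB@9
I4 add r3 <- r1,r5: IF@5 ID@7 stall=0 (-) EX@8 MEM@9 WB@10
I5 ld r5 <- r4: IF@7 ID@8 stall=1 (RAW on I3.r4 (WB@9)) EX@10 MEM@11 WB@12
I6 add r4 <- r5,r3: IF@8 ID@10 stall=2 (RAW on I5.r5 (WB@12)) EX@13 MEM@14 WB@15

Answer: 15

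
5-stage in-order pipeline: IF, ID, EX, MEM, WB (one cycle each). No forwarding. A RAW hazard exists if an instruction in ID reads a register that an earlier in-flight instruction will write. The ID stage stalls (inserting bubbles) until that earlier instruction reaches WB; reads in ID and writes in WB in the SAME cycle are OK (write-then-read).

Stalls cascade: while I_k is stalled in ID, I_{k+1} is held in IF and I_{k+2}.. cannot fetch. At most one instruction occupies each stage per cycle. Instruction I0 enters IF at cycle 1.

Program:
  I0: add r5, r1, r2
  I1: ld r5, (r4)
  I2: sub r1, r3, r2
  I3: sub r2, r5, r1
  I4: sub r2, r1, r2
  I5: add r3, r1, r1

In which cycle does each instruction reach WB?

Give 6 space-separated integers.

I0 add r5 <- r1,r2: IF@1 ID@2 stall=0 (-) EX@3 MEM@4 WB@5
I1 ld r5 <- r4: IF@2 ID@3 stall=0 (-) EX@4 MEM@5 WB@6
I2 sub r1 <- r3,r2: IF@3 ID@4 stall=0 (-) EX@5 MEM@6 WB@7
I3 sub r2 <- r5,r1: IF@4 ID@5 stall=2 (RAW on I2.r1 (WB@7)) EX@8 MEM@9 WB@10
I4 sub r2 <- r1,r2: IF@5 ID@8 stall=2 (RAW on I3.r2 (WB@10)) EX@11 MEM@12 WB@13
I5 add r3 <- r1,r1: IF@8 ID@11 stall=0 (-) EX@12 MEM@13 WB@14

Answer: 5 6 7 10 13 14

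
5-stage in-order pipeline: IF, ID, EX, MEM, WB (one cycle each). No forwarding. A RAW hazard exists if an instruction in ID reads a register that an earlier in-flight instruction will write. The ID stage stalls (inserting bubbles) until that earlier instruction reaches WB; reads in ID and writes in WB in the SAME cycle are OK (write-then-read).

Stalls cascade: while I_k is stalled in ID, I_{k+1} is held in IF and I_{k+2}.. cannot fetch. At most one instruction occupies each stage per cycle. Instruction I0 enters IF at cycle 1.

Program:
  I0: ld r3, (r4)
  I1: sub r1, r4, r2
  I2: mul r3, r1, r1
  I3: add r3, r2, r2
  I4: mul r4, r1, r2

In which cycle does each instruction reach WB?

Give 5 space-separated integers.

I0 ld r3 <- r4: IF@1 ID@2 stall=0 (-) EX@3 MEM@4 WB@5
I1 sub r1 <- r4,r2: IF@2 ID@3 stall=0 (-) EX@4 MEM@5 WB@6
I2 mul r3 <- r1,r1: IF@3 ID@4 stall=2 (RAW on I1.r1 (WB@6)) EX@7 MEM@8 WB@9
I3 add r3 <- r2,r2: IF@4 ID@7 stall=0 (-) EX@8 MEM@9 WB@10
I4 mul r4 <- r1,r2: IF@7 ID@8 stall=0 (-) EX@9 MEM@10 WB@11

Answer: 5 6 9 10 11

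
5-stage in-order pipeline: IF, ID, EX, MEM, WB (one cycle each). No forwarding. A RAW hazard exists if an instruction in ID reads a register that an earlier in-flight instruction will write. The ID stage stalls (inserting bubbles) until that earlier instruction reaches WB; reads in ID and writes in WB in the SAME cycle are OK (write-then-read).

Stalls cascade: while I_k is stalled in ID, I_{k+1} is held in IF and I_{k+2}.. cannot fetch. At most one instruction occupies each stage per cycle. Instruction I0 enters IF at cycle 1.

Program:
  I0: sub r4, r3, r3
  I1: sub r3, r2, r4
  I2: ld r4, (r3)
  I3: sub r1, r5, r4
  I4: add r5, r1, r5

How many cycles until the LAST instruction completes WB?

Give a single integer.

I0 sub r4 <- r3,r3: IF@1 ID@2 stall=0 (-) EX@3 MEM@4 WB@5
I1 sub r3 <- r2,r4: IF@2 ID@3 stall=2 (RAW on I0.r4 (WB@5)) EX@6 MEM@7 WB@8
I2 ld r4 <- r3: IF@3 ID@6 stall=2 (RAW on I1.r3 (WB@8)) EX@9 MEM@10 WB@11
I3 sub r1 <- r5,r4: IF@6 ID@9 stall=2 (RAW on I2.r4 (WB@11)) EX@12 MEM@13 WB@14
I4 add r5 <- r1,r5: IF@9 ID@12 stall=2 (RAW on I3.r1 (WB@14)) EX@15 MEM@16 WB@17

Answer: 17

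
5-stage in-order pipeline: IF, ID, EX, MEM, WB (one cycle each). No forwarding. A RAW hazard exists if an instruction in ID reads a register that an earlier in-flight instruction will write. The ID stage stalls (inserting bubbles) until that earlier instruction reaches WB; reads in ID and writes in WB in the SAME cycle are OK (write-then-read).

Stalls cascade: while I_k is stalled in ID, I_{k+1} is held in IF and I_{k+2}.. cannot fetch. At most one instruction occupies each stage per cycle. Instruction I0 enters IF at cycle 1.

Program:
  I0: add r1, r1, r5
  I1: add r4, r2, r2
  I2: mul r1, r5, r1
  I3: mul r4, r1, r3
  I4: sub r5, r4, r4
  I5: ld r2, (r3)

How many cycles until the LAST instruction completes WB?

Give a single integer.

I0 add r1 <- r1,r5: IF@1 ID@2 stall=0 (-) EX@3 MEM@4 WB@5
I1 add r4 <- r2,r2: IF@2 ID@3 stall=0 (-) EX@4 MEM@5 WB@6
I2 mul r1 <- r5,r1: IF@3 ID@4 stall=1 (RAW on I0.r1 (WB@5)) EX@6 MEM@7 WB@8
I3 mul r4 <- r1,r3: IF@4 ID@6 stall=2 (RAW on I2.r1 (WB@8)) EX@9 MEM@10 WB@11
I4 sub r5 <- r4,r4: IF@6 ID@9 stall=2 (RAW on I3.r4 (WB@11)) EX@12 MEM@13 WB@14
I5 ld r2 <- r3: IF@9 ID@12 stall=0 (-) EX@13 MEM@14 WB@15

Answer: 15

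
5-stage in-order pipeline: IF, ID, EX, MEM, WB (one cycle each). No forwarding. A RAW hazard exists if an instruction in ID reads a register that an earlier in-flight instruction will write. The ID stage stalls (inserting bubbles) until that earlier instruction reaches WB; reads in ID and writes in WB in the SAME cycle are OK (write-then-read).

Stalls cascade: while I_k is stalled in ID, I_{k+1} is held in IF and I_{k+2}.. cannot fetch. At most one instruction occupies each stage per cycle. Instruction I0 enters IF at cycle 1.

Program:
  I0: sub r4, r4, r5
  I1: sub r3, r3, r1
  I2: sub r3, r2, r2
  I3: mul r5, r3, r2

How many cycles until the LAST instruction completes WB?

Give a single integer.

I0 sub r4 <- r4,r5: IF@1 ID@2 stall=0 (-) EX@3 MEM@4 WB@5
I1 sub r3 <- r3,r1: IF@2 ID@3 stall=0 (-) EX@4 MEM@5 WB@6
I2 sub r3 <- r2,r2: IF@3 ID@4 stall=0 (-) EX@5 MEM@6 WB@7
I3 mul r5 <- r3,r2: IF@4 ID@5 stall=2 (RAW on I2.r3 (WB@7)) EX@8 MEM@9 WB@10

Answer: 10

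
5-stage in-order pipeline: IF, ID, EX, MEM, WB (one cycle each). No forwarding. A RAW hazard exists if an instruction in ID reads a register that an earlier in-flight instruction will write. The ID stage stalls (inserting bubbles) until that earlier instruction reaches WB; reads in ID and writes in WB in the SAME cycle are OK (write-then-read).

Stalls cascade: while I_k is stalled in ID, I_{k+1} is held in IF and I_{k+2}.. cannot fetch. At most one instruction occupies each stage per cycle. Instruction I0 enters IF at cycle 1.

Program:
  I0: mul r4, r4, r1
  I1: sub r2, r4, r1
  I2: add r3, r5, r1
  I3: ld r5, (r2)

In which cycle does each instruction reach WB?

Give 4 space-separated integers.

I0 mul r4 <- r4,r1: IF@1 ID@2 stall=0 (-) EX@3 MEM@4 WB@5
I1 sub r2 <- r4,r1: IF@2 ID@3 stall=2 (RAW on I0.r4 (WB@5)) EX@6 MEM@7 WB@8
I2 add r3 <- r5,r1: IF@3 ID@6 stall=0 (-) EX@7 MEM@8 WB@9
I3 ld r5 <- r2: IF@6 ID@7 stall=1 (RAW on I1.r2 (WB@8)) EX@9 MEM@10 WB@11

Answer: 5 8 9 11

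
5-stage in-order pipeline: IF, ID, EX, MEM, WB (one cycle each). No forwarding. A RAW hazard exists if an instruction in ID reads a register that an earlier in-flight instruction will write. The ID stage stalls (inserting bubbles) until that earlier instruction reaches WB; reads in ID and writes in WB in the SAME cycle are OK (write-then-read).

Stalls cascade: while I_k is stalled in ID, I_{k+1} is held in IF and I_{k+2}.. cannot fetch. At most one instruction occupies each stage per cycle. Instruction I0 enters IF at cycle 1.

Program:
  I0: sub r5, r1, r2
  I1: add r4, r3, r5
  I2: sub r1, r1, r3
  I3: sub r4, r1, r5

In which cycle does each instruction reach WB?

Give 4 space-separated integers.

I0 sub r5 <- r1,r2: IF@1 ID@2 stall=0 (-) EX@3 MEM@4 WB@5
I1 add r4 <- r3,r5: IF@2 ID@3 stall=2 (RAW on I0.r5 (WB@5)) EX@6 MEM@7 WB@8
I2 sub r1 <- r1,r3: IF@3 ID@6 stall=0 (-) EX@7 MEM@8 WB@9
I3 sub r4 <- r1,r5: IF@6 ID@7 stall=2 (RAW on I2.r1 (WB@9)) EX@10 MEM@11 WB@12

Answer: 5 8 9 12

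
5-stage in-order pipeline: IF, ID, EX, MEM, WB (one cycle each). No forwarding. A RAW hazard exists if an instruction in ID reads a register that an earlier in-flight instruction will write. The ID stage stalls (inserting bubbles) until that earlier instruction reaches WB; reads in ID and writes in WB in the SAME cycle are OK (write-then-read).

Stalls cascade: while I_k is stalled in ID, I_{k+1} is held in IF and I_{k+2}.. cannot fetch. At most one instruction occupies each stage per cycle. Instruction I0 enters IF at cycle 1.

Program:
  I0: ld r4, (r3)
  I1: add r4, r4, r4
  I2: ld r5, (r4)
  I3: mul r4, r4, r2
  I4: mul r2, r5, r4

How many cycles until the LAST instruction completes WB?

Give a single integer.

I0 ld r4 <- r3: IF@1 ID@2 stall=0 (-) EX@3 MEM@4 WB@5
I1 add r4 <- r4,r4: IF@2 ID@3 stall=2 (RAW on I0.r4 (WB@5)) EX@6 MEM@7 WB@8
I2 ld r5 <- r4: IF@3 ID@6 stall=2 (RAW on I1.r4 (WB@8)) EX@9 MEM@10 WB@11
I3 mul r4 <- r4,r2: IF@6 ID@9 stall=0 (-) EX@10 MEM@11 WB@12
I4 mul r2 <- r5,r4: IF@9 ID@10 stall=2 (RAW on I3.r4 (WB@12)) EX@13 MEM@14 WB@15

Answer: 15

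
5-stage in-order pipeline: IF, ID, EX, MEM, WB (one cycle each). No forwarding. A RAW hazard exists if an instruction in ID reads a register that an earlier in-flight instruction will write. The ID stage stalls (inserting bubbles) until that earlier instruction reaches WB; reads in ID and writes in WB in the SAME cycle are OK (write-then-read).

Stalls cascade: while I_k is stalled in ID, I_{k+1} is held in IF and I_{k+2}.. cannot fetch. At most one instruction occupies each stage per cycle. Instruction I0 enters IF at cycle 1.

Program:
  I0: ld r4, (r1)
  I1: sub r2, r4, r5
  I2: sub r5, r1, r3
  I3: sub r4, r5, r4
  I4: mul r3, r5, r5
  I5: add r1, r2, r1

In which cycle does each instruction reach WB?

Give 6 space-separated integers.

Answer: 5 8 9 12 13 14

Derivation:
I0 ld r4 <- r1: IF@1 ID@2 stall=0 (-) EX@3 MEM@4 WB@5
I1 sub r2 <- r4,r5: IF@2 ID@3 stall=2 (RAW on I0.r4 (WB@5)) EX@6 MEM@7 WB@8
I2 sub r5 <- r1,r3: IF@3 ID@6 stall=0 (-) EX@7 MEM@8 WB@9
I3 sub r4 <- r5,r4: IF@6 ID@7 stall=2 (RAW on I2.r5 (WB@9)) EX@10 MEM@11 WB@12
I4 mul r3 <- r5,r5: IF@7 ID@10 stall=0 (-) EX@11 MEM@12 WB@13
I5 add r1 <- r2,r1: IF@10 ID@11 stall=0 (-) EX@12 MEM@13 WB@14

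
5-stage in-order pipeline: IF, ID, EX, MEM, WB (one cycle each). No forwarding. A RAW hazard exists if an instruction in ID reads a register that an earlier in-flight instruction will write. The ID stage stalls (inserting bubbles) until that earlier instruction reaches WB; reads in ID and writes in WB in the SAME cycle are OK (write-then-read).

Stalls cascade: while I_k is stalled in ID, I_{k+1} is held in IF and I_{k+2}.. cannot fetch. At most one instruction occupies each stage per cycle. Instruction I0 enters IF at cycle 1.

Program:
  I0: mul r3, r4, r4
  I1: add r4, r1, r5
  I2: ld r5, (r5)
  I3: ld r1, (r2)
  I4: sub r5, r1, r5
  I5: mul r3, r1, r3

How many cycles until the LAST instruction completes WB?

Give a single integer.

I0 mul r3 <- r4,r4: IF@1 ID@2 stall=0 (-) EX@3 MEM@4 WB@5
I1 add r4 <- r1,r5: IF@2 ID@3 stall=0 (-) EX@4 MEM@5 WB@6
I2 ld r5 <- r5: IF@3 ID@4 stall=0 (-) EX@5 MEM@6 WB@7
I3 ld r1 <- r2: IF@4 ID@5 stall=0 (-) EX@6 MEM@7 WB@8
I4 sub r5 <- r1,r5: IF@5 ID@6 stall=2 (RAW on I3.r1 (WB@8)) EX@9 MEM@10 WB@11
I5 mul r3 <- r1,r3: IF@6 ID@9 stall=0 (-) EX@10 MEM@11 WB@12

Answer: 12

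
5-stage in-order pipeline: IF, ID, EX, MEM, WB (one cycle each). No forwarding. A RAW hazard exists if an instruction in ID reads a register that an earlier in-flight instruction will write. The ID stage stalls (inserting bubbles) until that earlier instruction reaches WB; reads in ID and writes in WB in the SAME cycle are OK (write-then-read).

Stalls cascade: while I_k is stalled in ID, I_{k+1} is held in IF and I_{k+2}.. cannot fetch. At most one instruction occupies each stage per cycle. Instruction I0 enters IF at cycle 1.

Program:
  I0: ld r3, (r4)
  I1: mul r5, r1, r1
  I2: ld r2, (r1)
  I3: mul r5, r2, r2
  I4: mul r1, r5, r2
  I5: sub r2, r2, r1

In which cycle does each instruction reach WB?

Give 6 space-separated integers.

I0 ld r3 <- r4: IF@1 ID@2 stall=0 (-) EX@3 MEM@4 WB@5
I1 mul r5 <- r1,r1: IF@2 ID@3 stall=0 (-) EX@4 MEM@5 WB@6
I2 ld r2 <- r1: IF@3 ID@4 stall=0 (-) EX@5 MEM@6 WB@7
I3 mul r5 <- r2,r2: IF@4 ID@5 stall=2 (RAW on I2.r2 (WB@7)) EX@8 MEM@9 WB@10
I4 mul r1 <- r5,r2: IF@5 ID@8 stall=2 (RAW on I3.r5 (WB@10)) EX@11 MEM@12 WB@13
I5 sub r2 <- r2,r1: IF@8 ID@11 stall=2 (RAW on I4.r1 (WB@13)) EX@14 MEM@15 WB@16

Answer: 5 6 7 10 13 16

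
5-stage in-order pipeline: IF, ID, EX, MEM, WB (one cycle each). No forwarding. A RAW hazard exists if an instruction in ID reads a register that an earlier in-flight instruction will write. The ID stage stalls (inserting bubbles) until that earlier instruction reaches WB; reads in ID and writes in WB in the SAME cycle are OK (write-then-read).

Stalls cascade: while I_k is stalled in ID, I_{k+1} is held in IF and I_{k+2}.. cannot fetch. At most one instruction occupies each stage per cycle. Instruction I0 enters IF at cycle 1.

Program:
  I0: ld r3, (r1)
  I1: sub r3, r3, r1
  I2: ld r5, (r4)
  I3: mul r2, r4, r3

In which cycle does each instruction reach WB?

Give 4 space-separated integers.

I0 ld r3 <- r1: IF@1 ID@2 stall=0 (-) EX@3 MEM@4 WB@5
I1 sub r3 <- r3,r1: IF@2 ID@3 stall=2 (RAW on I0.r3 (WB@5)) EX@6 MEM@7 WB@8
I2 ld r5 <- r4: IF@3 ID@6 stall=0 (-) EX@7 MEM@8 WB@9
I3 mul r2 <- r4,r3: IF@6 ID@7 stall=1 (RAW on I1.r3 (WB@8)) EX@9 MEM@10 WB@11

Answer: 5 8 9 11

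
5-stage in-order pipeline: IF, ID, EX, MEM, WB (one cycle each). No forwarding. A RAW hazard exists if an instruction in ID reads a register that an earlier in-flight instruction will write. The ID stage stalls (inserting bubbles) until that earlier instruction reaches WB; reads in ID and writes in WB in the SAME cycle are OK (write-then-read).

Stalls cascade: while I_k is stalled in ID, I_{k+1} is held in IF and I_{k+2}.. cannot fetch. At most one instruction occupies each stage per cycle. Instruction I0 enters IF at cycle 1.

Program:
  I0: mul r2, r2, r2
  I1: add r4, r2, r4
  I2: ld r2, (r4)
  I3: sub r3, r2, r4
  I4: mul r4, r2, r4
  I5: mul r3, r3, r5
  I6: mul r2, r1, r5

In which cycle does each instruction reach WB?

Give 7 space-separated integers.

Answer: 5 8 11 14 15 17 18

Derivation:
I0 mul r2 <- r2,r2: IF@1 ID@2 stall=0 (-) EX@3 MEM@4 WB@5
I1 add r4 <- r2,r4: IF@2 ID@3 stall=2 (RAW on I0.r2 (WB@5)) EX@6 MEM@7 WB@8
I2 ld r2 <- r4: IF@3 ID@6 stall=2 (RAW on I1.r4 (WB@8)) EX@9 MEM@10 WB@11
I3 sub r3 <- r2,r4: IF@6 ID@9 stall=2 (RAW on I2.r2 (WB@11)) EX@12 MEM@13 WB@14
I4 mul r4 <- r2,r4: IF@9 ID@12 stall=0 (-) EX@13 MEM@14 WB@15
I5 mul r3 <- r3,r5: IF@12 ID@13 stall=1 (RAW on I3.r3 (WB@14)) EX@15 MEM@16 WB@17
I6 mul r2 <- r1,r5: IF@13 ID@15 stall=0 (-) EX@16 MEM@17 WB@18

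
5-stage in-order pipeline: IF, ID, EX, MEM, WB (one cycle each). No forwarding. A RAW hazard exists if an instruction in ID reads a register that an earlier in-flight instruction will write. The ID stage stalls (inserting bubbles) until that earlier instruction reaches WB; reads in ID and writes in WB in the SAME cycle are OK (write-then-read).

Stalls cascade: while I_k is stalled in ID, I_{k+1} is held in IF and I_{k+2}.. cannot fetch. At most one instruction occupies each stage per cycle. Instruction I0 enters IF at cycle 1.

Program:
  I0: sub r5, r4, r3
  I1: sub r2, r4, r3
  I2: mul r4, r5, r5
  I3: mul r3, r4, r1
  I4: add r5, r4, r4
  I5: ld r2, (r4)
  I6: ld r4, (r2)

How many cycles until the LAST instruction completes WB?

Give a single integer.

I0 sub r5 <- r4,r3: IF@1 ID@2 stall=0 (-) EX@3 MEM@4 WB@5
I1 sub r2 <- r4,r3: IF@2 ID@3 stall=0 (-) EX@4 MEM@5 WB@6
I2 mul r4 <- r5,r5: IF@3 ID@4 stall=1 (RAW on I0.r5 (WB@5)) EX@6 MEM@7 WB@8
I3 mul r3 <- r4,r1: IF@4 ID@6 stall=2 (RAW on I2.r4 (WB@8)) EX@9 MEM@10 WB@11
I4 add r5 <- r4,r4: IF@6 ID@9 stall=0 (-) EX@10 MEM@11 WB@12
I5 ld r2 <- r4: IF@9 ID@10 stall=0 (-) EX@11 MEM@12 WB@13
I6 ld r4 <- r2: IF@10 ID@11 stall=2 (RAW on I5.r2 (WB@13)) EX@14 MEM@15 WB@16

Answer: 16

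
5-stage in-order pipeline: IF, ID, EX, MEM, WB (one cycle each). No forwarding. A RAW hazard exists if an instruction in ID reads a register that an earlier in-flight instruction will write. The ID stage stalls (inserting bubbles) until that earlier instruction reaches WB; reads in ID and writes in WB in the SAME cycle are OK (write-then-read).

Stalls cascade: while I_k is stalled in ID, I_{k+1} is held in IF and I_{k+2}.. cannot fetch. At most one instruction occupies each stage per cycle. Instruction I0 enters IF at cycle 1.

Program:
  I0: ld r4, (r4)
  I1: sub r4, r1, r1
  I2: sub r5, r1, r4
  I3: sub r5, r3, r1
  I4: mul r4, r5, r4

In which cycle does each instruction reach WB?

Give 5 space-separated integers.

I0 ld r4 <- r4: IF@1 ID@2 stall=0 (-) EX@3 MEM@4 WB@5
I1 sub r4 <- r1,r1: IF@2 ID@3 stall=0 (-) EX@4 MEM@5 WB@6
I2 sub r5 <- r1,r4: IF@3 ID@4 stall=2 (RAW on I1.r4 (WB@6)) EX@7 MEM@8 WB@9
I3 sub r5 <- r3,r1: IF@4 ID@7 stall=0 (-) EX@8 MEM@9 WB@10
I4 mul r4 <- r5,r4: IF@7 ID@8 stall=2 (RAW on I3.r5 (WB@10)) EX@11 MEM@12 WB@13

Answer: 5 6 9 10 13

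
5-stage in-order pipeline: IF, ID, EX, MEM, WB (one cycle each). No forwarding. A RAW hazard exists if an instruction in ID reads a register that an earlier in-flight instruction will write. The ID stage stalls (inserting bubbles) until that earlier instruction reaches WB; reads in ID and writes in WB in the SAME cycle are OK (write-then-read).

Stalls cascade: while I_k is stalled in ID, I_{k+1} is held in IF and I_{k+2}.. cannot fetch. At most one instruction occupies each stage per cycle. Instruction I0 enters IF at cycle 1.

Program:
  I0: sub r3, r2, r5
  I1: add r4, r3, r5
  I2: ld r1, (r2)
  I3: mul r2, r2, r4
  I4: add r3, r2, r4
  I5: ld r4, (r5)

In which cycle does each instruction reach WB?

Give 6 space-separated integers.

I0 sub r3 <- r2,r5: IF@1 ID@2 stall=0 (-) EX@3 MEM@4 WB@5
I1 add r4 <- r3,r5: IF@2 ID@3 stall=2 (RAW on I0.r3 (WB@5)) EX@6 MEM@7 WB@8
I2 ld r1 <- r2: IF@3 ID@6 stall=0 (-) EX@7 MEM@8 WB@9
I3 mul r2 <- r2,r4: IF@6 ID@7 stall=1 (RAW on I1.r4 (WB@8)) EX@9 MEM@10 WB@11
I4 add r3 <- r2,r4: IF@7 ID@9 stall=2 (RAW on I3.r2 (WB@11)) EX@12 MEM@13 WB@14
I5 ld r4 <- r5: IF@9 ID@12 stall=0 (-) EX@13 MEM@14 WB@15

Answer: 5 8 9 11 14 15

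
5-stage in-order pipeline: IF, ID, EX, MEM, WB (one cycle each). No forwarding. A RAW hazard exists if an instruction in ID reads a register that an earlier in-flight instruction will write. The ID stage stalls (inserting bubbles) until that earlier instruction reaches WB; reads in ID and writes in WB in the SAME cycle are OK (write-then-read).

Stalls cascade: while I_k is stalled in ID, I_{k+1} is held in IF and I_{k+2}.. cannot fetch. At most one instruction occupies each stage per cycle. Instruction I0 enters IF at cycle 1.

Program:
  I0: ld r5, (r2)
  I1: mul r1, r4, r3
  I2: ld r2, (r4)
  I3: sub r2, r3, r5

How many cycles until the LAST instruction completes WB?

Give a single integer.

Answer: 8

Derivation:
I0 ld r5 <- r2: IF@1 ID@2 stall=0 (-) EX@3 MEM@4 WB@5
I1 mul r1 <- r4,r3: IF@2 ID@3 stall=0 (-) EX@4 MEM@5 WB@6
I2 ld r2 <- r4: IF@3 ID@4 stall=0 (-) EX@5 MEM@6 WB@7
I3 sub r2 <- r3,r5: IF@4 ID@5 stall=0 (-) EX@6 MEM@7 WB@8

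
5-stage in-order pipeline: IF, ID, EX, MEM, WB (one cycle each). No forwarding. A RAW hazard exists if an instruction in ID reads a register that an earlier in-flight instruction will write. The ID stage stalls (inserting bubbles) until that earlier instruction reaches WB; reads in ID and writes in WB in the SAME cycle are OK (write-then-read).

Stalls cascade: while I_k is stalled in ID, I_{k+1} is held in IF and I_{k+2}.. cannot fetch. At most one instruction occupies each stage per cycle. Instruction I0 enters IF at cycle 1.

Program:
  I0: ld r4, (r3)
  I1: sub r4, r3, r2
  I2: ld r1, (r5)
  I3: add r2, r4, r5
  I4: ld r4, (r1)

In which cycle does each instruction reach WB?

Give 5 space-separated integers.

Answer: 5 6 7 9 10

Derivation:
I0 ld r4 <- r3: IF@1 ID@2 stall=0 (-) EX@3 MEM@4 WB@5
I1 sub r4 <- r3,r2: IF@2 ID@3 stall=0 (-) EX@4 MEM@5 WB@6
I2 ld r1 <- r5: IF@3 ID@4 stall=0 (-) EX@5 MEM@6 WB@7
I3 add r2 <- r4,r5: IF@4 ID@5 stall=1 (RAW on I1.r4 (WB@6)) EX@7 MEM@8 WB@9
I4 ld r4 <- r1: IF@5 ID@7 stall=0 (-) EX@8 MEM@9 WB@10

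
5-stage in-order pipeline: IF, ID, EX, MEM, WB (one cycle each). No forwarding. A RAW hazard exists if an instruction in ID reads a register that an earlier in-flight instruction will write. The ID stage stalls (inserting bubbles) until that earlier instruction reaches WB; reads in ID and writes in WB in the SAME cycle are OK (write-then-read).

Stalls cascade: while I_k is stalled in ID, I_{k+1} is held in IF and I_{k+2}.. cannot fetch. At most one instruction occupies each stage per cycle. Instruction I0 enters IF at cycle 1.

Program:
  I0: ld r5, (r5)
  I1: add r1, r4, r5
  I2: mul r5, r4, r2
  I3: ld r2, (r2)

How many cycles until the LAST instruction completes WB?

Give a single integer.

I0 ld r5 <- r5: IF@1 ID@2 stall=0 (-) EX@3 MEM@4 WB@5
I1 add r1 <- r4,r5: IF@2 ID@3 stall=2 (RAW on I0.r5 (WB@5)) EX@6 MEM@7 WB@8
I2 mul r5 <- r4,r2: IF@3 ID@6 stall=0 (-) EX@7 MEM@8 WB@9
I3 ld r2 <- r2: IF@6 ID@7 stall=0 (-) EX@8 MEM@9 WB@10

Answer: 10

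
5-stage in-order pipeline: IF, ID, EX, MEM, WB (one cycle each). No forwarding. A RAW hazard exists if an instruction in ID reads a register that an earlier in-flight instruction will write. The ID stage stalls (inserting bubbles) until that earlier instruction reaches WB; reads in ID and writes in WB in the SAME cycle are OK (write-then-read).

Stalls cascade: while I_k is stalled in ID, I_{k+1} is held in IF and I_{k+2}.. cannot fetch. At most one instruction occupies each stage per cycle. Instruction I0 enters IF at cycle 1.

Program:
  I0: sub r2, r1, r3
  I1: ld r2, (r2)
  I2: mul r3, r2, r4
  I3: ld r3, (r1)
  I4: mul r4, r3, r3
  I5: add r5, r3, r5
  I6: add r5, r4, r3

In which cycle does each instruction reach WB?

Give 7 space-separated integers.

Answer: 5 8 11 12 15 16 18

Derivation:
I0 sub r2 <- r1,r3: IF@1 ID@2 stall=0 (-) EX@3 MEM@4 WB@5
I1 ld r2 <- r2: IF@2 ID@3 stall=2 (RAW on I0.r2 (WB@5)) EX@6 MEM@7 WB@8
I2 mul r3 <- r2,r4: IF@3 ID@6 stall=2 (RAW on I1.r2 (WB@8)) EX@9 MEM@10 WB@11
I3 ld r3 <- r1: IF@6 ID@9 stall=0 (-) EX@10 MEM@11 WB@12
I4 mul r4 <- r3,r3: IF@9 ID@10 stall=2 (RAW on I3.r3 (WB@12)) EX@13 MEM@14 WB@15
I5 add r5 <- r3,r5: IF@10 ID@13 stall=0 (-) EX@14 MEM@15 WB@16
I6 add r5 <- r4,r3: IF@13 ID@14 stall=1 (RAW on I4.r4 (WB@15)) EX@16 MEM@17 WB@18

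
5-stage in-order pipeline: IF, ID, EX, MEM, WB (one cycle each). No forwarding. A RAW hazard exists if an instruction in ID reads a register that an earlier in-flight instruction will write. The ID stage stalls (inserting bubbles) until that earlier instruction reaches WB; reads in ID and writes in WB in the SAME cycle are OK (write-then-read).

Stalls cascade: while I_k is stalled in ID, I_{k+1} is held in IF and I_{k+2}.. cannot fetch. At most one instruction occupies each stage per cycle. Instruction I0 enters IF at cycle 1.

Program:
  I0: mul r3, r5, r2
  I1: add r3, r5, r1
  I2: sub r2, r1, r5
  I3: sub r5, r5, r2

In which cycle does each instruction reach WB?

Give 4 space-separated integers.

Answer: 5 6 7 10

Derivation:
I0 mul r3 <- r5,r2: IF@1 ID@2 stall=0 (-) EX@3 MEM@4 WB@5
I1 add r3 <- r5,r1: IF@2 ID@3 stall=0 (-) EX@4 MEM@5 WB@6
I2 sub r2 <- r1,r5: IF@3 ID@4 stall=0 (-) EX@5 MEM@6 WB@7
I3 sub r5 <- r5,r2: IF@4 ID@5 stall=2 (RAW on I2.r2 (WB@7)) EX@8 MEM@9 WB@10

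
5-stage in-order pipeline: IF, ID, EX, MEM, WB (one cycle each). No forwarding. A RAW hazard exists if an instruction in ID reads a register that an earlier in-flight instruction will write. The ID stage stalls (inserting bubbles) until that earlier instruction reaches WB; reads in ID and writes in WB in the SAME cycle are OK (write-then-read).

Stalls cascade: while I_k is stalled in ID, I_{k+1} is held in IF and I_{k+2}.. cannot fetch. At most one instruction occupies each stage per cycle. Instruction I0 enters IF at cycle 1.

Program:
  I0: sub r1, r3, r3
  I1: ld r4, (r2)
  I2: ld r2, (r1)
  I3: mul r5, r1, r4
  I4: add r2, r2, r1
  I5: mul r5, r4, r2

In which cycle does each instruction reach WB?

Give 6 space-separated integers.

Answer: 5 6 8 9 11 14

Derivation:
I0 sub r1 <- r3,r3: IF@1 ID@2 stall=0 (-) EX@3 MEM@4 WB@5
I1 ld r4 <- r2: IF@2 ID@3 stall=0 (-) EX@4 MEM@5 WB@6
I2 ld r2 <- r1: IF@3 ID@4 stall=1 (RAW on I0.r1 (WB@5)) EX@6 MEM@7 WB@8
I3 mul r5 <- r1,r4: IF@4 ID@6 stall=0 (-) EX@7 MEM@8 WB@9
I4 add r2 <- r2,r1: IF@6 ID@7 stall=1 (RAW on I2.r2 (WB@8)) EX@9 MEM@10 WB@11
I5 mul r5 <- r4,r2: IF@7 ID@9 stall=2 (RAW on I4.r2 (WB@11)) EX@12 MEM@13 WB@14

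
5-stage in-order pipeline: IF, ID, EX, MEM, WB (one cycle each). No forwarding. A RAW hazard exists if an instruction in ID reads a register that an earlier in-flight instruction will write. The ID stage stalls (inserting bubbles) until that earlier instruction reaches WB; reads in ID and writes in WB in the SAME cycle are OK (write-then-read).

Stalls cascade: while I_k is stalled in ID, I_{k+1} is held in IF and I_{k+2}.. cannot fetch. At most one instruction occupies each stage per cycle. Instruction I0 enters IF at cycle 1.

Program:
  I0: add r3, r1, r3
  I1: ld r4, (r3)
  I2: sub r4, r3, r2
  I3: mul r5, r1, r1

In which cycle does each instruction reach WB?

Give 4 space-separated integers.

Answer: 5 8 9 10

Derivation:
I0 add r3 <- r1,r3: IF@1 ID@2 stall=0 (-) EX@3 MEM@4 WB@5
I1 ld r4 <- r3: IF@2 ID@3 stall=2 (RAW on I0.r3 (WB@5)) EX@6 MEM@7 WB@8
I2 sub r4 <- r3,r2: IF@3 ID@6 stall=0 (-) EX@7 MEM@8 WB@9
I3 mul r5 <- r1,r1: IF@6 ID@7 stall=0 (-) EX@8 MEM@9 WB@10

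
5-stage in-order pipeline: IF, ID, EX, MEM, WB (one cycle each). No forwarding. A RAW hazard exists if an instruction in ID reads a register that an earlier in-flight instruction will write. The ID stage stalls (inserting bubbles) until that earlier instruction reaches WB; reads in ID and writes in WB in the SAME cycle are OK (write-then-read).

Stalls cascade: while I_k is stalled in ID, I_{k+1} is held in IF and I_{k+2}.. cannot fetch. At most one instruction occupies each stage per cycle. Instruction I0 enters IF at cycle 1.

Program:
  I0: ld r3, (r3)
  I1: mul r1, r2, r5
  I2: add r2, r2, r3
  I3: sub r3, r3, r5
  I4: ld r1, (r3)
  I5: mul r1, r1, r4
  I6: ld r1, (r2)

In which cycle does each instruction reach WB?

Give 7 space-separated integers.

I0 ld r3 <- r3: IF@1 ID@2 stall=0 (-) EX@3 MEM@4 WB@5
I1 mul r1 <- r2,r5: IF@2 ID@3 stall=0 (-) EX@4 MEM@5 WB@6
I2 add r2 <- r2,r3: IF@3 ID@4 stall=1 (RAW on I0.r3 (WB@5)) EX@6 MEM@7 WB@8
I3 sub r3 <- r3,r5: IF@4 ID@6 stall=0 (-) EX@7 MEM@8 WB@9
I4 ld r1 <- r3: IF@6 ID@7 stall=2 (RAW on I3.r3 (WB@9)) EX@10 MEM@11 WB@12
I5 mul r1 <- r1,r4: IF@7 ID@10 stall=2 (RAW on I4.r1 (WB@12)) EX@13 MEM@14 WB@15
I6 ld r1 <- r2: IF@10 ID@13 stall=0 (-) EX@14 MEM@15 WB@16

Answer: 5 6 8 9 12 15 16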